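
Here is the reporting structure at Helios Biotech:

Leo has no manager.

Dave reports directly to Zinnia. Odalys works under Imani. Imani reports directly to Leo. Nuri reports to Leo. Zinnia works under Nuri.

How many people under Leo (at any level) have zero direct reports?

The people in Leo's organization with no one reporting to them are Odalys, Dave. That is 2.

2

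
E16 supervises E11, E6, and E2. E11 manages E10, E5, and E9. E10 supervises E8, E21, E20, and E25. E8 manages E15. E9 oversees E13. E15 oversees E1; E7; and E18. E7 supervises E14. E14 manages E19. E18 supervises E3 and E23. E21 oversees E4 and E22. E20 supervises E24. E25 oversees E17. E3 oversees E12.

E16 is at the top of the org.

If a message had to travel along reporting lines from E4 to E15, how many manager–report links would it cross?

4

E4 is 2 levels below E10, and E15 is 2 levels below E10 (their lowest common manager). The shortest path runs up from E4 to E10 and back down to E15: 2 + 2 = 4 links.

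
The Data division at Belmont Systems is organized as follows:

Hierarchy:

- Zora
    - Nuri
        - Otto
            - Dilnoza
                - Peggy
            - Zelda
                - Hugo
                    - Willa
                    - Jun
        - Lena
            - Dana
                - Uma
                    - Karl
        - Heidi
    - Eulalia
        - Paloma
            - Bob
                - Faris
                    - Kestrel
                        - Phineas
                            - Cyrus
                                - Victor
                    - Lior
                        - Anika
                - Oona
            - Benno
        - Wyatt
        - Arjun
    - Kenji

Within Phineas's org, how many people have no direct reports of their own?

The only person in Phineas's organization with no one reporting to them is Victor. That is 1.

1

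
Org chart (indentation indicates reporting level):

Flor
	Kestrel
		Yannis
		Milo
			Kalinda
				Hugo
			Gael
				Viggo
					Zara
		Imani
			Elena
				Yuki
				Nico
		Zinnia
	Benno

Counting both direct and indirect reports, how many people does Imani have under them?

3

Imani directly manages Elena. Under Elena: Nico, Yuki (2). That's 3 in total.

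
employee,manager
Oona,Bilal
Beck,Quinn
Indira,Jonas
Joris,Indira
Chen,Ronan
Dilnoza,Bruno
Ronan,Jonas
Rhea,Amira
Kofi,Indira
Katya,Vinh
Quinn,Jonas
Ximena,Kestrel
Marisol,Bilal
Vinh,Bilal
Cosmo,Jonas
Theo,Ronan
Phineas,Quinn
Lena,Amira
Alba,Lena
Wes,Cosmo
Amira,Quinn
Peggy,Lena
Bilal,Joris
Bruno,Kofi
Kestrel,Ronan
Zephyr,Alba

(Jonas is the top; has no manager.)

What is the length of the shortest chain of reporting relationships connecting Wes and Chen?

Wes is 2 levels below Jonas, and Chen is 2 levels below Jonas (their lowest common manager). The shortest path runs up from Wes to Jonas and back down to Chen: 2 + 2 = 4 links.

4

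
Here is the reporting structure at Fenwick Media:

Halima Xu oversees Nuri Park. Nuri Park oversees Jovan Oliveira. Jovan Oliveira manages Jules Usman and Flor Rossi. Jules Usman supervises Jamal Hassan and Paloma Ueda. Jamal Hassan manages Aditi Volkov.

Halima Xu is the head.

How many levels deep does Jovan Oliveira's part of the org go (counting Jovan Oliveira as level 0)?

The longest chain under Jovan Oliveira runs Jovan Oliveira → Jules Usman → Jamal Hassan → Aditi Volkov, which is 3 levels below Jovan Oliveira.

3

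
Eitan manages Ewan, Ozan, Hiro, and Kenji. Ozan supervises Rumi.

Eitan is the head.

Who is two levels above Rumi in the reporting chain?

Eitan

Rumi reports to Ozan, and Ozan reports to Eitan. So Rumi's skip-level manager is Eitan.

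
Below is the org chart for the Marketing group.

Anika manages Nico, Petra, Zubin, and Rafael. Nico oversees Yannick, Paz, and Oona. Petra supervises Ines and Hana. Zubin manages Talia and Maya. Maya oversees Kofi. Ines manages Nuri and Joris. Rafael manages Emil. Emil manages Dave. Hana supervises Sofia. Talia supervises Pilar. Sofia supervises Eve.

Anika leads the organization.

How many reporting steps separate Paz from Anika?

2

Chain from Paz up to Anika: Paz → Nico → Anika. That is 2 steps up, so Paz is 2 levels below Anika.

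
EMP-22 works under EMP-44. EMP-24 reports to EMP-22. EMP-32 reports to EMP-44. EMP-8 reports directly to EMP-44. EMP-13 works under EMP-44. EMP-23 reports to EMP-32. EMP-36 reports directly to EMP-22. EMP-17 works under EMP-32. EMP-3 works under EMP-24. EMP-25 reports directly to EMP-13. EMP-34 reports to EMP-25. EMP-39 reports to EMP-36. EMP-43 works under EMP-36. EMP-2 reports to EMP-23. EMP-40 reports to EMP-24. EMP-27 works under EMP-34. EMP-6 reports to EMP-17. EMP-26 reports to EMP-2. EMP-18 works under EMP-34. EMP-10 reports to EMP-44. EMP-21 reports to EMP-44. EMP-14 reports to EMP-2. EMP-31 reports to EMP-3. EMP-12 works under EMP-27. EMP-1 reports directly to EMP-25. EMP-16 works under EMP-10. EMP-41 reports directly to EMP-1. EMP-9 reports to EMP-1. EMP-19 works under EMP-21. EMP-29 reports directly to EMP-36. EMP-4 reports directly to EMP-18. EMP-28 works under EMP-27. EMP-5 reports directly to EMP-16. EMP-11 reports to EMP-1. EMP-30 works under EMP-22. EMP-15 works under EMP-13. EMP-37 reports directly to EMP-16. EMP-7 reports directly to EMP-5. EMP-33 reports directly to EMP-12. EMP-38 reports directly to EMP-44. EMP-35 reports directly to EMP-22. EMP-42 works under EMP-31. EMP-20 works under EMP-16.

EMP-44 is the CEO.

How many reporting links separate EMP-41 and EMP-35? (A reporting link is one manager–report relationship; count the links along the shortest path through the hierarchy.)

EMP-41 is 4 levels below EMP-44, and EMP-35 is 2 levels below EMP-44 (their lowest common manager). The shortest path runs up from EMP-41 to EMP-44 and back down to EMP-35: 4 + 2 = 6 links.

6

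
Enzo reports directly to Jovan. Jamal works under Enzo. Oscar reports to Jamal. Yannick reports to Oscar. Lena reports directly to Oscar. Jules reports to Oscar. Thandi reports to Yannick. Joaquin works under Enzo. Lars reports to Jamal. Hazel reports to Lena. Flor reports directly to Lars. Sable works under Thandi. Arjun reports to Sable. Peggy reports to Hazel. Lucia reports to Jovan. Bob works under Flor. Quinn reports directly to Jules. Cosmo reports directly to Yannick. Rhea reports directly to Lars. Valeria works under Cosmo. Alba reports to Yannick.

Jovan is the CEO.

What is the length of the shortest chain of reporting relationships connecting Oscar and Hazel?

2

Hazel is in Oscar's organization: the chain from Hazel up to Oscar is Hazel → Lena → Oscar, which is 2 links.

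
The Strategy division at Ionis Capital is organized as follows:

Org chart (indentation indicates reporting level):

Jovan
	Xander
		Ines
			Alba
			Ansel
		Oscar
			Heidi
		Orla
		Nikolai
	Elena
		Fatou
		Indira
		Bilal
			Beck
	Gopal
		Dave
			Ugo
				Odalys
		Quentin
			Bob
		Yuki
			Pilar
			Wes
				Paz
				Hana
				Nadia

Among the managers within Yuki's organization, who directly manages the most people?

Direct-report counts within Yuki's organization: Yuki has 2; Wes has 3. The largest is 3, held by Wes.

Wes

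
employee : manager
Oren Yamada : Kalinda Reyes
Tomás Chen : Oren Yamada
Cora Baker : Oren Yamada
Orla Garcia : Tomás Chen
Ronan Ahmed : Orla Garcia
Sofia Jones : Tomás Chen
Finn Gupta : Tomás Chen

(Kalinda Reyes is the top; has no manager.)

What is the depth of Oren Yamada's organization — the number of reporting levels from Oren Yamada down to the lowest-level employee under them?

3

The longest chain under Oren Yamada runs Oren Yamada → Tomás Chen → Orla Garcia → Ronan Ahmed, which is 3 levels below Oren Yamada.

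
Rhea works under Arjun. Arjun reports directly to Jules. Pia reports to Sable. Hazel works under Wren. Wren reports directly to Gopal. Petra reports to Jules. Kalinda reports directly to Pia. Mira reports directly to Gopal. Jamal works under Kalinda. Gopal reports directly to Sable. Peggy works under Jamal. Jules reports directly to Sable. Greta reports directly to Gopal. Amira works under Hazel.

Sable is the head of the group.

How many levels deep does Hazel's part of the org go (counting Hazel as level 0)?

The longest chain under Hazel runs Hazel → Amira, which is 1 level below Hazel.

1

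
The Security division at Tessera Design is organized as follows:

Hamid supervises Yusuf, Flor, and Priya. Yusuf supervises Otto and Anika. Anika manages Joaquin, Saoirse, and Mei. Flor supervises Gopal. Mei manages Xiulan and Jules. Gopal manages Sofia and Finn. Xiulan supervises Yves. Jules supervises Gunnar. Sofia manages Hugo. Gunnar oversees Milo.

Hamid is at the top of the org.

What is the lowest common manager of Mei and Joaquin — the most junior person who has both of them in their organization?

Anika

Mei's chain of managers is Anika, Yusuf, Hamid. Joaquin's chain of managers is Anika, Yusuf, Hamid. The first manager that appears in both chains is Anika.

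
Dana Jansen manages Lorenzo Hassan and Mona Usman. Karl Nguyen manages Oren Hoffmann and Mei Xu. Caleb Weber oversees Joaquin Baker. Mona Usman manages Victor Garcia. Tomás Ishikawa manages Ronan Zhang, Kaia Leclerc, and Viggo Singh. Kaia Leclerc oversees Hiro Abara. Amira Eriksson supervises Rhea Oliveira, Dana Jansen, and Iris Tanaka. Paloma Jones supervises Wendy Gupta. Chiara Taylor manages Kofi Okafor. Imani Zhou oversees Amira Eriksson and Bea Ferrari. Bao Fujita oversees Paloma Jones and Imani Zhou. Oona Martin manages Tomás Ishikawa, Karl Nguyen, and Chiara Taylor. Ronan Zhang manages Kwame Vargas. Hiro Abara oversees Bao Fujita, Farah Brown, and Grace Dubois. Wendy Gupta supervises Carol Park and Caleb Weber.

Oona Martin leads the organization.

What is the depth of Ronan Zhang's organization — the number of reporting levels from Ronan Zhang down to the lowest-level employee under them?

1

The longest chain under Ronan Zhang runs Ronan Zhang → Kwame Vargas, which is 1 level below Ronan Zhang.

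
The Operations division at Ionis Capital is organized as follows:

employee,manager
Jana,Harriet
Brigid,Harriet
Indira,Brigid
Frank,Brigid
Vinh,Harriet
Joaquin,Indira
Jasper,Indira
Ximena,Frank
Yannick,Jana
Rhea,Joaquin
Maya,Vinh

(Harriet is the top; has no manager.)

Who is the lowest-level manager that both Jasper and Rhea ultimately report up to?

Indira

Jasper's chain of managers is Indira, Brigid, Harriet. Rhea's chain of managers is Joaquin, Indira, Brigid, Harriet. The first manager that appears in both chains is Indira.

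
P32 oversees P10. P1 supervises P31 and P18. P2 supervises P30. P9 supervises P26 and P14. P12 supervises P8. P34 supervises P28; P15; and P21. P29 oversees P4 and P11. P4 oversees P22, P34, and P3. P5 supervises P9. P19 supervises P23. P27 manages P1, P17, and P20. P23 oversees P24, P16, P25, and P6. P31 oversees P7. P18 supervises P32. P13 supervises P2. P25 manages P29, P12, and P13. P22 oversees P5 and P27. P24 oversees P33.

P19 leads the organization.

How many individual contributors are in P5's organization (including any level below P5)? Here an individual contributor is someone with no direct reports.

The people in P5's organization with no one reporting to them are P14, P26. That is 2.

2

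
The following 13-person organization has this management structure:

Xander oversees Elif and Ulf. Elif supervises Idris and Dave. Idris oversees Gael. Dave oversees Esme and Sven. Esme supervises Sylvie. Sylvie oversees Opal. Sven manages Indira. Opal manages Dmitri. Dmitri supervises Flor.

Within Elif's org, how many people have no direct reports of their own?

The people in Elif's organization with no one reporting to them are Indira, Flor, Gael. That is 3.

3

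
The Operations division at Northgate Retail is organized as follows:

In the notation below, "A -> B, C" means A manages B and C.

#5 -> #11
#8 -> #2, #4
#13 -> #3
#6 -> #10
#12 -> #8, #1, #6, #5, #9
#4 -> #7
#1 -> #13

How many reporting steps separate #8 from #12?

Chain from #8 up to #12: #8 → #12. That is 1 step up, so #8 is 1 level below #12.

1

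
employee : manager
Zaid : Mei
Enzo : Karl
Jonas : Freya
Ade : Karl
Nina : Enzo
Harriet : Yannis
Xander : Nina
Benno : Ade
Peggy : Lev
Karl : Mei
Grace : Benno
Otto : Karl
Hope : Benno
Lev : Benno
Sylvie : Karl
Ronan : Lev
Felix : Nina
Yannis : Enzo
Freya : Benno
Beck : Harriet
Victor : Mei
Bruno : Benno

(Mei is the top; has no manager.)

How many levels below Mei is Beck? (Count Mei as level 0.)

Chain from Beck up to Mei: Beck → Harriet → Yannis → Enzo → Karl → Mei. That is 5 steps up, so Beck is 5 levels below Mei.

5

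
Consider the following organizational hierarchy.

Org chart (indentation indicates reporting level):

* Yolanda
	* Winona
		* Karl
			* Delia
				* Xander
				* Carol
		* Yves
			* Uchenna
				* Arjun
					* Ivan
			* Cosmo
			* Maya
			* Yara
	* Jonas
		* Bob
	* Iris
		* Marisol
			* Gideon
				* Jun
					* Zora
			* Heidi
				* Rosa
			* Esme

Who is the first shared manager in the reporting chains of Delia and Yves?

Winona

Delia's chain of managers is Karl, Winona, Yolanda. Yves's chain of managers is Winona, Yolanda. The first manager that appears in both chains is Winona.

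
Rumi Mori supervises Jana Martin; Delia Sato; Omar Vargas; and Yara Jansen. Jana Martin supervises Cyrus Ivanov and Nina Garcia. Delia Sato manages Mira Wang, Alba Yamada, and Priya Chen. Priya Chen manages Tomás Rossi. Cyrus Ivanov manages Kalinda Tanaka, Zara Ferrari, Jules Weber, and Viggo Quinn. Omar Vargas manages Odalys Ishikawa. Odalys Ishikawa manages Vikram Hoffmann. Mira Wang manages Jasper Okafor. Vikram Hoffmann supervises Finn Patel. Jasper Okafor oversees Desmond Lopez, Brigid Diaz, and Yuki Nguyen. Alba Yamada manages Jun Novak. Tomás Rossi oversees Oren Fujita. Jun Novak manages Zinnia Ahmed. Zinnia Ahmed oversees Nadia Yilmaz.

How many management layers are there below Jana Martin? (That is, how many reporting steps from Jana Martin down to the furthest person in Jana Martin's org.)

2

The longest chain under Jana Martin runs Jana Martin → Cyrus Ivanov → Viggo Quinn, which is 2 levels below Jana Martin.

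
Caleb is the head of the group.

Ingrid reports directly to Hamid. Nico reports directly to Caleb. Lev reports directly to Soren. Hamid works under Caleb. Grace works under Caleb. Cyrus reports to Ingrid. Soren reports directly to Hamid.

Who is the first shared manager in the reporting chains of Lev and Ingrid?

Lev's chain of managers is Soren, Hamid, Caleb. Ingrid's chain of managers is Hamid, Caleb. The first manager that appears in both chains is Hamid.

Hamid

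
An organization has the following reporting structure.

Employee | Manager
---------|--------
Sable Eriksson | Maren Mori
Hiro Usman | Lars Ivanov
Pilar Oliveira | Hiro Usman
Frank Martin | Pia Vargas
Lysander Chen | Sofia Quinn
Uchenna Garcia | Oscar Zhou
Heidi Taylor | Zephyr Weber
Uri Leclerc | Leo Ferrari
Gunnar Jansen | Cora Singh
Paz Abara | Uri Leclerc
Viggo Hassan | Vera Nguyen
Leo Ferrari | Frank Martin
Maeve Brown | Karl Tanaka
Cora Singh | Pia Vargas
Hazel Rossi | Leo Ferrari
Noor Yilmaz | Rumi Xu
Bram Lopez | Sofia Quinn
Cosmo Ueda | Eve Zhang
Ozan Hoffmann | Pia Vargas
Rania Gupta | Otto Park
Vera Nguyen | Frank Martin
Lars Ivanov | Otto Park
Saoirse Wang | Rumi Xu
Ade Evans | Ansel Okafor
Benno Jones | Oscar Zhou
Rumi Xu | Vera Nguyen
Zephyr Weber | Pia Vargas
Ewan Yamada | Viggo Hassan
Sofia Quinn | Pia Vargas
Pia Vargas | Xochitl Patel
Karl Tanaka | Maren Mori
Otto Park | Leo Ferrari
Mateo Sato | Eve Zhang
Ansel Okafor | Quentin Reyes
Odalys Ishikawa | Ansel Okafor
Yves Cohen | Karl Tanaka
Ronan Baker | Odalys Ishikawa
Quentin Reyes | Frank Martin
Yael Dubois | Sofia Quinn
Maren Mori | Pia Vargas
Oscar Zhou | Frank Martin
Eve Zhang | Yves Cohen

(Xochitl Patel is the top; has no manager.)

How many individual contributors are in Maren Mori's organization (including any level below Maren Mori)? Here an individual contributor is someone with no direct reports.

4

The people in Maren Mori's organization with no one reporting to them are Sable Eriksson, Maeve Brown, Cosmo Ueda, Mateo Sato. That is 4.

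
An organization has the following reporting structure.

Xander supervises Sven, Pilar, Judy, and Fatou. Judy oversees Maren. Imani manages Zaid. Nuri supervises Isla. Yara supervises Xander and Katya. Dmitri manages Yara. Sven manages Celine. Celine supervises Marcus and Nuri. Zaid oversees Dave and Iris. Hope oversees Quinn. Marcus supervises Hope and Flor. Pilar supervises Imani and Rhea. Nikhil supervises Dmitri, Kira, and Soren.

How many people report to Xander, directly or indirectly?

17

Xander directly manages Sven, Pilar, Judy, Fatou. Under Sven: Celine, Nuri, Isla, Marcus, Flor, Hope, Quinn (7). Under Pilar: Rhea, Imani, Zaid, Dave, Iris (5). Under Judy: Maren (1). Fatou has no reports. So Xander's organization is 4 direct reports plus everyone under them: 8 + 6 + 2 + 1 = 17.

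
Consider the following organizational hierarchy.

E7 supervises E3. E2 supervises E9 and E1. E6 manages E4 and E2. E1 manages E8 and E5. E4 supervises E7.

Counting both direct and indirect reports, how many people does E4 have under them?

2

E4 directly manages E7. Under E7: E3 (1). That's 2 in total.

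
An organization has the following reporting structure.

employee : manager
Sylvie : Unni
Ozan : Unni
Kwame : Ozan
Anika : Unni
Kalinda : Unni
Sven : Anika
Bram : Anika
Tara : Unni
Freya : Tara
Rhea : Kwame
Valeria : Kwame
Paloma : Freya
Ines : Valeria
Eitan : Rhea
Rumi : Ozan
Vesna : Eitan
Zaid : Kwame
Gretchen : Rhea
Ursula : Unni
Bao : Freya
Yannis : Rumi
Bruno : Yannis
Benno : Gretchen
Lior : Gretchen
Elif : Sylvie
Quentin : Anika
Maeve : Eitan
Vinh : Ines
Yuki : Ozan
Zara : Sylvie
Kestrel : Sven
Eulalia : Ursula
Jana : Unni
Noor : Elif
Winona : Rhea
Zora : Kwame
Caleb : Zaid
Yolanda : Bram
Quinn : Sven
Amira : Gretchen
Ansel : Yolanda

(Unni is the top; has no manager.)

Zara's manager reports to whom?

Unni

Zara reports to Sylvie, and Sylvie reports to Unni. So Zara's skip-level manager is Unni.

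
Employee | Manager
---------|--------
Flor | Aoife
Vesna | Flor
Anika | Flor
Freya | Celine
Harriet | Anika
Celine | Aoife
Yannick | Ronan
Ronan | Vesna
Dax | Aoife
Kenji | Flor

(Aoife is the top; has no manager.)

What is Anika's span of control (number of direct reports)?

1

Anika directly manages Harriet. That is 1 direct report.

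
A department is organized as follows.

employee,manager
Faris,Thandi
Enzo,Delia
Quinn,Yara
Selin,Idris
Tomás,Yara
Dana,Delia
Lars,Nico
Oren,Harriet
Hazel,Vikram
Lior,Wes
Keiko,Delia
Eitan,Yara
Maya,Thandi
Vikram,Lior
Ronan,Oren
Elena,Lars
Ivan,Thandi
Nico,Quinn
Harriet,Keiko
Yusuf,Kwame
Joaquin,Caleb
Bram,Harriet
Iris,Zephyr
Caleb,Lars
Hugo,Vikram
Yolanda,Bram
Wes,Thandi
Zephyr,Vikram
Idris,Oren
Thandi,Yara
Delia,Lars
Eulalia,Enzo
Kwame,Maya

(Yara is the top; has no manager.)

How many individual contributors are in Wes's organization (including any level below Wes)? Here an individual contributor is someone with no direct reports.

3

The people in Wes's organization with no one reporting to them are Hugo, Iris, Hazel. That is 3.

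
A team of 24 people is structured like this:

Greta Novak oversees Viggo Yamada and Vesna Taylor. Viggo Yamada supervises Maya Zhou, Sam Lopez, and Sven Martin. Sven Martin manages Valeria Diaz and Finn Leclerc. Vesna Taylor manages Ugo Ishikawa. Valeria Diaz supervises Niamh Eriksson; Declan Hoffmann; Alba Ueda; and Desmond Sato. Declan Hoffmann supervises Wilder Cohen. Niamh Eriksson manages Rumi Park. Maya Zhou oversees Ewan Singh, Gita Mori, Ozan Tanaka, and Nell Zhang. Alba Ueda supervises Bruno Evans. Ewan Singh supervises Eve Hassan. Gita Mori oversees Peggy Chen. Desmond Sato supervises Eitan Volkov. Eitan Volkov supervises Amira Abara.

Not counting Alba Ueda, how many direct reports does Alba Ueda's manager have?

3

Alba Ueda reports to Valeria Diaz. Valeria Diaz's other direct reports are Declan Hoffmann, Niamh Eriksson, Desmond Sato — 3 peers.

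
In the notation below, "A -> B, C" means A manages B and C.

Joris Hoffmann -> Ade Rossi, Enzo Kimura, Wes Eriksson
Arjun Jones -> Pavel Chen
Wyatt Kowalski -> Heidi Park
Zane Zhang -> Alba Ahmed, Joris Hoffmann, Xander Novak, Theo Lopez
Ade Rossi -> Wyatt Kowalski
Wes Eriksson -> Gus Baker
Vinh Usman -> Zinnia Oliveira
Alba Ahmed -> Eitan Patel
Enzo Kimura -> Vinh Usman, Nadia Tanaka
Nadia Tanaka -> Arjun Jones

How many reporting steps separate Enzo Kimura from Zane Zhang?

Chain from Enzo Kimura up to Zane Zhang: Enzo Kimura → Joris Hoffmann → Zane Zhang. That is 2 steps up, so Enzo Kimura is 2 levels below Zane Zhang.

2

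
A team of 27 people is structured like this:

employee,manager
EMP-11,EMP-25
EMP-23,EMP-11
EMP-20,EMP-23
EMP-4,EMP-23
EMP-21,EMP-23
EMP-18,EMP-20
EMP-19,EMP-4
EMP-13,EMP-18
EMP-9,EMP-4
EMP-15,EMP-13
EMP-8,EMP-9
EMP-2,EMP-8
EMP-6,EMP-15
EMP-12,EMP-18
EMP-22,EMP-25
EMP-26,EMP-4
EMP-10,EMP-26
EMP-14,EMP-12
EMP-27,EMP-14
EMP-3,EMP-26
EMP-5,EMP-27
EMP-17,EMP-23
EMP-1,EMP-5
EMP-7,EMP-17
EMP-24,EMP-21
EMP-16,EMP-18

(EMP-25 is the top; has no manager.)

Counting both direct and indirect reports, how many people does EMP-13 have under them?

EMP-13 directly manages EMP-15. Under EMP-15: EMP-6 (1). That's 2 in total.

2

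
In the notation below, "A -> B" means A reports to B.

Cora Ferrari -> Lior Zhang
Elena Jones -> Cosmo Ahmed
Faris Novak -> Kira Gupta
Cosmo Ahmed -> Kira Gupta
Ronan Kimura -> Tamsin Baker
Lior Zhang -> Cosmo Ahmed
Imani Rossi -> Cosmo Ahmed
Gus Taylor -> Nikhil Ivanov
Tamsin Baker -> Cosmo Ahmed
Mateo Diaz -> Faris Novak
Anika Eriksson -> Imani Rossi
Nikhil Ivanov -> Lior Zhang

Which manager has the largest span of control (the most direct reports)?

Cosmo Ahmed

Direct-report counts: Kira Gupta has 2; Faris Novak has 1; Cosmo Ahmed has 4; Tamsin Baker has 1; Imani Rossi has 1; Lior Zhang has 2; Nikhil Ivanov has 1. The largest is 4, held by Cosmo Ahmed.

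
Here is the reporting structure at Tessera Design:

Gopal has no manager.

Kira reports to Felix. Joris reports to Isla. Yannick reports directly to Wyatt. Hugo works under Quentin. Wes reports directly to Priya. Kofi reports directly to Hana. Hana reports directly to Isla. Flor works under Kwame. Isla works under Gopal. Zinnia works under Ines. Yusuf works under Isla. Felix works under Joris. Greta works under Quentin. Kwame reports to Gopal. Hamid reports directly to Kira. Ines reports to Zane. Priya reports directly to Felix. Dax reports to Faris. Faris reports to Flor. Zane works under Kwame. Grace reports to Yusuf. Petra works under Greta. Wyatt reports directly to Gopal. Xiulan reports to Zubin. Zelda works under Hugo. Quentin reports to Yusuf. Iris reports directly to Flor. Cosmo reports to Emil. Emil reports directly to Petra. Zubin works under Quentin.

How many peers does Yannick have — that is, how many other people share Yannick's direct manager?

Yannick reports to Wyatt, and Wyatt has no other direct reports. Yannick has 0 peers.

0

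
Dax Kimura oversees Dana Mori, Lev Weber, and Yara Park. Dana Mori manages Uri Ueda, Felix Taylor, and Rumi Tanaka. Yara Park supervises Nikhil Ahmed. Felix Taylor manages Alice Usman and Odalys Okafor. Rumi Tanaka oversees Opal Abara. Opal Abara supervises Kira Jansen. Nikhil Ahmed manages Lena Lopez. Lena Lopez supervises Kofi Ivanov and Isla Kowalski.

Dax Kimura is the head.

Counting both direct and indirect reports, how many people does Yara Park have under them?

Yara Park directly manages Nikhil Ahmed. Under Nikhil Ahmed: Lena Lopez, Isla Kowalski, Kofi Ivanov (3). That's 4 in total.

4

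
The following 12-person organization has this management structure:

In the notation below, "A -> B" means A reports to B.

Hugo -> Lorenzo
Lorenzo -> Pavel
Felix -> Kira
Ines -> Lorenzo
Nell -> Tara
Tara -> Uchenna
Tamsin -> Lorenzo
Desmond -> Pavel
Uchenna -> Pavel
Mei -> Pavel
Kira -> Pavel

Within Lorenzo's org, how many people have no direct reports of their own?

The people in Lorenzo's organization with no one reporting to them are Ines, Tamsin, Hugo. That is 3.

3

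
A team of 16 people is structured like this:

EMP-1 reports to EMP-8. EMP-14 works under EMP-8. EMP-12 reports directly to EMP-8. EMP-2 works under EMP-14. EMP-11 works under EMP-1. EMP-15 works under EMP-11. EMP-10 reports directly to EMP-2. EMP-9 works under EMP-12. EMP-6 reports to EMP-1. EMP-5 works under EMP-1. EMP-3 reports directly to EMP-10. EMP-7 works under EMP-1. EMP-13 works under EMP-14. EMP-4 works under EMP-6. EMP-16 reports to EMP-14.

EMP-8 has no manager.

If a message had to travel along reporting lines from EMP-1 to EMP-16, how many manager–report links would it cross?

3

EMP-1 is 1 level below EMP-8, and EMP-16 is 2 levels below EMP-8 (their lowest common manager). The shortest path runs up from EMP-1 to EMP-8 and back down to EMP-16: 1 + 2 = 3 links.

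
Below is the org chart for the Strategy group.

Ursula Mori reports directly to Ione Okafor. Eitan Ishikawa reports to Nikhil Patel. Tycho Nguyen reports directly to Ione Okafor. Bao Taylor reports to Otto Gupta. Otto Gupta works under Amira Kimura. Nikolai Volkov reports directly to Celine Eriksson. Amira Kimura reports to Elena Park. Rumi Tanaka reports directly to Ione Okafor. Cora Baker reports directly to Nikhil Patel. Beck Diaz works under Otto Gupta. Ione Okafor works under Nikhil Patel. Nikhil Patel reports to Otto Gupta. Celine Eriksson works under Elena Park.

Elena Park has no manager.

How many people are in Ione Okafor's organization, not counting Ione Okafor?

3

Ione Okafor directly manages Tycho Nguyen, Rumi Tanaka, Ursula Mori. Tycho Nguyen has no reports. Rumi Tanaka has no reports. Ursula Mori has no reports. So Ione Okafor's organization is 3 direct reports plus everyone under them: 1 + 1 + 1 = 3.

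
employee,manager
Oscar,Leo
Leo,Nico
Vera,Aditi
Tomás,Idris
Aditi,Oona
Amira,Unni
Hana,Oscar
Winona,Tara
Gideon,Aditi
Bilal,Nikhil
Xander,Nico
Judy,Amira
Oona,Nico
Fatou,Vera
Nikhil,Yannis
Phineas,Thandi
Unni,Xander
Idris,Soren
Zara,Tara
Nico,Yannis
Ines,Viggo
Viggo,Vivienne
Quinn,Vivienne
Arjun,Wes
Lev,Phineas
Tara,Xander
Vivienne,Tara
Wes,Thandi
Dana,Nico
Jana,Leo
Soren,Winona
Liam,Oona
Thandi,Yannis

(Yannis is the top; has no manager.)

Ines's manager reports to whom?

Vivienne

Ines reports to Viggo, and Viggo reports to Vivienne. So Ines's skip-level manager is Vivienne.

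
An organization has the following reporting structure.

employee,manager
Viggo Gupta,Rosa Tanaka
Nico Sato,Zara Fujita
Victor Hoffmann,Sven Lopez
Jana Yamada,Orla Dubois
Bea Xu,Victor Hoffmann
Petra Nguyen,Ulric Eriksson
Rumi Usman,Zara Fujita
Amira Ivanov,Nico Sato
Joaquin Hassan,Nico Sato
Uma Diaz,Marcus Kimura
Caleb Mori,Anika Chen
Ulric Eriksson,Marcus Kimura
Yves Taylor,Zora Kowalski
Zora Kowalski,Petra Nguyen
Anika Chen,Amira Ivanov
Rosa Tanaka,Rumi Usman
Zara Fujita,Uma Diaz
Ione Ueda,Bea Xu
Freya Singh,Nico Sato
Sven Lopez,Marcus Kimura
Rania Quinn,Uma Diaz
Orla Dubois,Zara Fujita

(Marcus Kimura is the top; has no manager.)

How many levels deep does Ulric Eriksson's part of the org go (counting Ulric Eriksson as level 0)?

The longest chain under Ulric Eriksson runs Ulric Eriksson → Petra Nguyen → Zora Kowalski → Yves Taylor, which is 3 levels below Ulric Eriksson.

3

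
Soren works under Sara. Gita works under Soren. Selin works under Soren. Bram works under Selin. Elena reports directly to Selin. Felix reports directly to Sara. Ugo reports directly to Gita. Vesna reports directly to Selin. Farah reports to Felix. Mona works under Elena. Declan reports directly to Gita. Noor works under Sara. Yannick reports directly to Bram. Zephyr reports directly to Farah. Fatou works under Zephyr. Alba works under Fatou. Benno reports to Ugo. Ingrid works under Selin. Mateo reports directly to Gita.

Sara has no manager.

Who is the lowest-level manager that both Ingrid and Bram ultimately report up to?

Ingrid's chain of managers is Selin, Soren, Sara. Bram's chain of managers is Selin, Soren, Sara. The first manager that appears in both chains is Selin.

Selin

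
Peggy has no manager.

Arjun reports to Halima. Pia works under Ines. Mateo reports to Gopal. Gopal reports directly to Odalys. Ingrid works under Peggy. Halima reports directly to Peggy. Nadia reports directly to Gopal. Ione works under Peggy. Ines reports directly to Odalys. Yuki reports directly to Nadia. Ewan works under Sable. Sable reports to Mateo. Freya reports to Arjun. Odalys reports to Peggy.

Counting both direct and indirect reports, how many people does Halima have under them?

2

Halima directly manages Arjun. Under Arjun: Freya (1). That's 2 in total.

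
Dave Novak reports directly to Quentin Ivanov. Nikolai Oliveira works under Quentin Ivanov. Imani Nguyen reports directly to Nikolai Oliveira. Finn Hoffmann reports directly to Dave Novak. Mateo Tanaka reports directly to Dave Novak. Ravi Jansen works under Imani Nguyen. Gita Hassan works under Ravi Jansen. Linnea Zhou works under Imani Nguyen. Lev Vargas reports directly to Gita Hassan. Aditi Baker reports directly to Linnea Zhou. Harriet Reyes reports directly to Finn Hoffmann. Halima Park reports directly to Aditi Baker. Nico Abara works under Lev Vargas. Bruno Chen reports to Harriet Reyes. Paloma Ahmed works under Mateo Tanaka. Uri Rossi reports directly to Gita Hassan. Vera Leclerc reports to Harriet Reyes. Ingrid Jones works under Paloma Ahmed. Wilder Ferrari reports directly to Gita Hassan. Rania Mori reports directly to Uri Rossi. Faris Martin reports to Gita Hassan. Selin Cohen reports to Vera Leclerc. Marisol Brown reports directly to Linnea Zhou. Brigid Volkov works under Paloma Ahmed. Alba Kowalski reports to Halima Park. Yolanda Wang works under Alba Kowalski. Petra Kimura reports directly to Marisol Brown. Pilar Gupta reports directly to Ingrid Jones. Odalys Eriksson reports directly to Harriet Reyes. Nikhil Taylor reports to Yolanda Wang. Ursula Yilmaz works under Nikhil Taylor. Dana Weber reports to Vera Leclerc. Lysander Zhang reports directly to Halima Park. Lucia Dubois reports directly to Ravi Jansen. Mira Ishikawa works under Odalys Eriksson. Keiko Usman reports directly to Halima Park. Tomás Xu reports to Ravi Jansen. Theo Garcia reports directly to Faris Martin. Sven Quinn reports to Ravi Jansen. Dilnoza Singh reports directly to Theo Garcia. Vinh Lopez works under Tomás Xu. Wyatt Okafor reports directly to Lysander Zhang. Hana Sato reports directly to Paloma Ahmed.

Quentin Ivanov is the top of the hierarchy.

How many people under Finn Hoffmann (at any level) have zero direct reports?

4

The people in Finn Hoffmann's organization with no one reporting to them are Mira Ishikawa, Dana Weber, Selin Cohen, Bruno Chen. That is 4.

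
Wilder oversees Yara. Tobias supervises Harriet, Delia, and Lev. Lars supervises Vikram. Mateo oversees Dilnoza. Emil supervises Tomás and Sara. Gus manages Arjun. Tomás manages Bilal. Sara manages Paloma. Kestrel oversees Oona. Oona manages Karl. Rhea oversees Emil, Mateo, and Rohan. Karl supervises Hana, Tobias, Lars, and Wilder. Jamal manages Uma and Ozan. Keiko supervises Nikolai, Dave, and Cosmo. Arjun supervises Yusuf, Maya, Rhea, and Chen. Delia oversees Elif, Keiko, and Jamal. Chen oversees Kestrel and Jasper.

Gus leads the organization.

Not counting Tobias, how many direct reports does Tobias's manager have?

3

Tobias reports to Karl. Karl's other direct reports are Hana, Lars, Wilder — 3 peers.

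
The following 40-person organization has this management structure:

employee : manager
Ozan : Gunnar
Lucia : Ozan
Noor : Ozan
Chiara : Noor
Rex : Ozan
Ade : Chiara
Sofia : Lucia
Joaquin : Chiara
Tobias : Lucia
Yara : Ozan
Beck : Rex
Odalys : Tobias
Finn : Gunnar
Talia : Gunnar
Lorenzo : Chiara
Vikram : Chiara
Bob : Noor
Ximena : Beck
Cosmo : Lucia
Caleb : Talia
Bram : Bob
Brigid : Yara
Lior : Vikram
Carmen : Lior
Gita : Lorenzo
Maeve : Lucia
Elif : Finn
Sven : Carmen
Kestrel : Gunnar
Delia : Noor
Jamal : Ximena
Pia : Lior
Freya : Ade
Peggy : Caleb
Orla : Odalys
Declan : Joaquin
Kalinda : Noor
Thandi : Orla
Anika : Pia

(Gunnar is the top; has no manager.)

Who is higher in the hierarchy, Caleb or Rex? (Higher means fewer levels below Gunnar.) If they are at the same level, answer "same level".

Both Caleb and Rex are 2 levels below Gunnar.

same level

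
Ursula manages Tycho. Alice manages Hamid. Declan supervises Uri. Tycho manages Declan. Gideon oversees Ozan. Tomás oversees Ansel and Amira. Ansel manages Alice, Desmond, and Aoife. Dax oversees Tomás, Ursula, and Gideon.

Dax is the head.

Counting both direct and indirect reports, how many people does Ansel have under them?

Ansel directly manages Alice, Desmond, Aoife. Under Alice: Hamid (1). Desmond has no reports. Aoife has no reports. So Ansel's organization is 3 direct reports plus everyone under them: 2 + 1 + 1 = 4.

4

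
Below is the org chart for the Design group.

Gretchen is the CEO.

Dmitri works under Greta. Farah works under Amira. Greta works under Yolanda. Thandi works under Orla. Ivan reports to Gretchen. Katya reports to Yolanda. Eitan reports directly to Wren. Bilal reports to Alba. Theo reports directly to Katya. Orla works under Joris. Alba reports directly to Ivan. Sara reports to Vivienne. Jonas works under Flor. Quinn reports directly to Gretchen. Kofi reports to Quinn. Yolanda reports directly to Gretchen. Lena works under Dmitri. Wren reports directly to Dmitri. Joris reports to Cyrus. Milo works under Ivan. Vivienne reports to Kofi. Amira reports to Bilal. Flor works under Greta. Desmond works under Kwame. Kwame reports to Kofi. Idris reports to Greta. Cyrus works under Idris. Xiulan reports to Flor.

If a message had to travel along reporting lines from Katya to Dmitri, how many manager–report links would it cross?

Katya is 1 level below Yolanda, and Dmitri is 2 levels below Yolanda (their lowest common manager). The shortest path runs up from Katya to Yolanda and back down to Dmitri: 1 + 2 = 3 links.

3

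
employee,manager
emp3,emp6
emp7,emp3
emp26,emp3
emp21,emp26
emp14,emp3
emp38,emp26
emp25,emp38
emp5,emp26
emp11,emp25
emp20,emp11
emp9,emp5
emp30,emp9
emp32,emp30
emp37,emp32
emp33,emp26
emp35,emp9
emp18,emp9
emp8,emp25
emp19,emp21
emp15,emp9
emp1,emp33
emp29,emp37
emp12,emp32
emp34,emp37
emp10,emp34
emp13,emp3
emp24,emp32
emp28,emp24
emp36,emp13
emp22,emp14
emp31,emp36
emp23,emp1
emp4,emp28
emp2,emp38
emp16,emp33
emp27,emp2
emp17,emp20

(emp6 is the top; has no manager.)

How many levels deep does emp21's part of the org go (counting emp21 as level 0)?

The longest chain under emp21 runs emp21 → emp19, which is 1 level below emp21.

1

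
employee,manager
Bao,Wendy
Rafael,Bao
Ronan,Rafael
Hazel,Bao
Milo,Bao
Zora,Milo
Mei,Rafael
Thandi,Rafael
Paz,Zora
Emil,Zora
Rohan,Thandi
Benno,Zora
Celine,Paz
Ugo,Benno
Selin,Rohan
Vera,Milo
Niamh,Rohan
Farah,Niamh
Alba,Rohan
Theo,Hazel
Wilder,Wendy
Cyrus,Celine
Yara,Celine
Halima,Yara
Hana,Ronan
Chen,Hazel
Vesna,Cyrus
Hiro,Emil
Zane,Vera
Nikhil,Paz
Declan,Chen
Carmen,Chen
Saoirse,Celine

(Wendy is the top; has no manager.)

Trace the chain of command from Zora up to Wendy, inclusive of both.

Zora -> Milo -> Bao -> Wendy

Zora reports to Milo. Milo reports to Bao. Bao reports to Wendy. Wendy is at the top.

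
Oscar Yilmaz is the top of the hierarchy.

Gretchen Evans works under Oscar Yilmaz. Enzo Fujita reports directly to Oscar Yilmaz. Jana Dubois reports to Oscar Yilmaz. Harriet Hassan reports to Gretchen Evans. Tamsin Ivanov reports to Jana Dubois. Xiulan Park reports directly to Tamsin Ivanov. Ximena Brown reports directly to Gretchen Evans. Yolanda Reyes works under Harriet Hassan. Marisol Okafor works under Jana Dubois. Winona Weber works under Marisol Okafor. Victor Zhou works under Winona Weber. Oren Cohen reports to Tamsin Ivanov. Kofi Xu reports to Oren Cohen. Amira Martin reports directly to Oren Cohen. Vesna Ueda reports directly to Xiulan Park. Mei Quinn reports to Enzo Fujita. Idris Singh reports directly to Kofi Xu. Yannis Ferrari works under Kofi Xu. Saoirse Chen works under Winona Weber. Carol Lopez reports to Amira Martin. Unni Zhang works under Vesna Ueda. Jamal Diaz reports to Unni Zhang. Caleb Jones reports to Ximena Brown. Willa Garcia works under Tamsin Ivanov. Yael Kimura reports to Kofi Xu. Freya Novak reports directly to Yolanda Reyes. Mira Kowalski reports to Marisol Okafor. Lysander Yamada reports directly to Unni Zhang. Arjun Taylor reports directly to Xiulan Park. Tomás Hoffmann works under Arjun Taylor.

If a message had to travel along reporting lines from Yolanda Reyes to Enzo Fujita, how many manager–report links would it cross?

4

Yolanda Reyes is 3 levels below Oscar Yilmaz, and Enzo Fujita is 1 level below Oscar Yilmaz (their lowest common manager). The shortest path runs up from Yolanda Reyes to Oscar Yilmaz and back down to Enzo Fujita: 3 + 1 = 4 links.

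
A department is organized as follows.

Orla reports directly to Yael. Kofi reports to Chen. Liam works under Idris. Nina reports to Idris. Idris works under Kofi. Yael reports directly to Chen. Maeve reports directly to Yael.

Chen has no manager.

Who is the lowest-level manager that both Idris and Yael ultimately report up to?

Idris's chain of managers is Kofi, Chen. Yael's chain of managers is Chen. The first manager that appears in both chains is Chen.

Chen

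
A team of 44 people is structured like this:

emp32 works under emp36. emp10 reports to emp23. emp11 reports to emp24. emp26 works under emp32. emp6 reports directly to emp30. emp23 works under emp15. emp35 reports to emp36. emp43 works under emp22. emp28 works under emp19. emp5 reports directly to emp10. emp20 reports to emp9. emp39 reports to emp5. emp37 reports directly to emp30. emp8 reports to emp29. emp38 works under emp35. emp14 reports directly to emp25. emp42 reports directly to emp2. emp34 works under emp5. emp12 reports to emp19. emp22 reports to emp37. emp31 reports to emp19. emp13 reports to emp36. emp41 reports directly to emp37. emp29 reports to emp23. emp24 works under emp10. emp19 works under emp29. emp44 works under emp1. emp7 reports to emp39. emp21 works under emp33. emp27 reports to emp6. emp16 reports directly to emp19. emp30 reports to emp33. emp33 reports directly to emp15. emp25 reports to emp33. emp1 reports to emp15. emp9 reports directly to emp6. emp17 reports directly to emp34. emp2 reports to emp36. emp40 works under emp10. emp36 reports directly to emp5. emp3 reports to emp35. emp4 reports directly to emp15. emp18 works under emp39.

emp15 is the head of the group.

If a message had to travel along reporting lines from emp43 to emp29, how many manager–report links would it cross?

emp43 is 5 levels below emp15, and emp29 is 2 levels below emp15 (their lowest common manager). The shortest path runs up from emp43 to emp15 and back down to emp29: 5 + 2 = 7 links.

7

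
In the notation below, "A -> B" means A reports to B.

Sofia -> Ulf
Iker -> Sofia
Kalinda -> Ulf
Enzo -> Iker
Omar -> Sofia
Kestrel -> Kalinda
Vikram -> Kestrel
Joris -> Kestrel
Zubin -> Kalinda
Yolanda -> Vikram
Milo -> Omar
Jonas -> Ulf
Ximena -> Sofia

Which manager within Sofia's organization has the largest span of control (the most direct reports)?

Sofia

Direct-report counts within Sofia's organization: Sofia has 3; Omar has 1; Iker has 1. The largest is 3, held by Sofia.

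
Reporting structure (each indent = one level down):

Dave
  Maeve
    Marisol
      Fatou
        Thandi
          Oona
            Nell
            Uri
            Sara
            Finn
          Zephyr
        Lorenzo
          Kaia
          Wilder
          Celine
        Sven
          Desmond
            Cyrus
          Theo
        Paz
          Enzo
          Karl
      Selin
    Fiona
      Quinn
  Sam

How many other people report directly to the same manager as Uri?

3

Uri reports to Oona. Oona's other direct reports are Nell, Sara, Finn — 3 peers.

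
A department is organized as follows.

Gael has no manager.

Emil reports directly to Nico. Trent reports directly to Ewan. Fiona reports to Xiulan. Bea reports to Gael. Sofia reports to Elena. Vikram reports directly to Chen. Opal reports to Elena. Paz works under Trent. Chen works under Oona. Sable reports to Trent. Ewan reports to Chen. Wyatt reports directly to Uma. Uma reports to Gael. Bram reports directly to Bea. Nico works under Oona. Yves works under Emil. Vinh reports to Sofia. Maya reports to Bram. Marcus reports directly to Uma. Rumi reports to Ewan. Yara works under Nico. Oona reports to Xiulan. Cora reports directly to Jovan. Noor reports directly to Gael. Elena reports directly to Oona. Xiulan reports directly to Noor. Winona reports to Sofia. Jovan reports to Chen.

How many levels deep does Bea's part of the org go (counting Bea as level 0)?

The longest chain under Bea runs Bea → Bram → Maya, which is 2 levels below Bea.

2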